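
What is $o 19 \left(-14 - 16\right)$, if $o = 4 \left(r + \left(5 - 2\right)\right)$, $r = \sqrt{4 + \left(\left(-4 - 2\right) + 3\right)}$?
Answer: $-9120$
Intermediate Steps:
$r = 1$ ($r = \sqrt{4 + \left(-6 + 3\right)} = \sqrt{4 - 3} = \sqrt{1} = 1$)
$o = 16$ ($o = 4 \left(1 + \left(5 - 2\right)\right) = 4 \left(1 + 3\right) = 4 \cdot 4 = 16$)
$o 19 \left(-14 - 16\right) = 16 \cdot 19 \left(-14 - 16\right) = 16 \cdot 19 \left(-30\right) = 16 \left(-570\right) = -9120$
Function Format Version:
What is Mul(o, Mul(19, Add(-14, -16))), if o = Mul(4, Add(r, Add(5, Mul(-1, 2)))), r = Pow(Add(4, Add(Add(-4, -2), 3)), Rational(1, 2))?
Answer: -9120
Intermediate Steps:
r = 1 (r = Pow(Add(4, Add(-6, 3)), Rational(1, 2)) = Pow(Add(4, -3), Rational(1, 2)) = Pow(1, Rational(1, 2)) = 1)
o = 16 (o = Mul(4, Add(1, Add(5, Mul(-1, 2)))) = Mul(4, Add(1, Add(5, -2))) = Mul(4, Add(1, 3)) = Mul(4, 4) = 16)
Mul(o, Mul(19, Add(-14, -16))) = Mul(16, Mul(19, Add(-14, -16))) = Mul(16, Mul(19, -30)) = Mul(16, -570) = -9120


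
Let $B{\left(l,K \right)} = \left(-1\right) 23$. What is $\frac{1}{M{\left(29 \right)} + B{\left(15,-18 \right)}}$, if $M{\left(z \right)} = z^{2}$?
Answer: $\frac{1}{818} \approx 0.0012225$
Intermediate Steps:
$B{\left(l,K \right)} = -23$
$\frac{1}{M{\left(29 \right)} + B{\left(15,-18 \right)}} = \frac{1}{29^{2} - 23} = \frac{1}{841 - 23} = \frac{1}{818}$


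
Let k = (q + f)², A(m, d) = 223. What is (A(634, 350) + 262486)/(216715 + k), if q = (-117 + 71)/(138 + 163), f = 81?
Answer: 23801698109/20226787940 ≈ 1.1767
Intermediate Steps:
q = -46/301 ≈ -0.15282
k = 592192225/90601 (k = (-46/301 + 81)² = (24335/301)² = 592192225/90601 ≈ 6536.3)
(A(634, 350) + 262486)/(216715 + k) = (223 + 262486)/(216715 + 592192225/90601) = 262709/(20226787940/90601) = 262709*(90601/20226787940) = 23801698109/20226787940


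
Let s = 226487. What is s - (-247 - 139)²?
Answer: 77491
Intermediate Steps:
s - (-247 - 139)² = 226487 - (-247 - 139)² = 226487 - 1*(-386)² = 226487 - 1*148996 = 226487 - 148996 = 77491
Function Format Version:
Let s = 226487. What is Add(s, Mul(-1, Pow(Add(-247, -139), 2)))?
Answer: 77491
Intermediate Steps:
Add(s, Mul(-1, Pow(Add(-247, -139), 2))) = Add(226487, Mul(-1, Pow(Add(-247, -139), 2))) = Add(226487, Mul(-1, Pow(-386, 2))) = Add(226487, Mul(-1, 148996)) = Add(226487, -148996) = 77491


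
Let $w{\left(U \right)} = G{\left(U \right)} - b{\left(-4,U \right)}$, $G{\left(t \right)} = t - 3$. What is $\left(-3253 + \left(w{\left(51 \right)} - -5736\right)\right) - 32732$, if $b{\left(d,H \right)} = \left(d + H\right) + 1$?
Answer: $-30249$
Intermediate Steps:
$b{\left(d,H \right)} = 1 + H + d$ ($b{\left(d,H \right)} = \left(H + d\right) + 1 = 1 + H + d$)
$G{\left(t \right)} = -3 + t$ ($G{\left(t \right)} = t - 3 = -3 + t$)
$w{\left(U \right)} = 0$ ($w{\left(U \right)} = \left(-3 + U\right) - \left(1 + U - 4\right) = \left(-3 + U\right) - \left(-3 + U\right) = 0$)
$\left(-3253 + \left(w{\left(51 \right)} - -5736\right)\right) - 32732 = \left(-3253 + \left(0 - -5736\right)\right) - 32732 = \left(-3253 + \left(0 + 5736\right)\right) - 32732 = \left(-3253 + 5736\right) - 32732 = 2483 - 32732 = -30249$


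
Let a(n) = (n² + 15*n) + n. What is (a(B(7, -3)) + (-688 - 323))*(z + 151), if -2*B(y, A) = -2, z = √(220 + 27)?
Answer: -150094 - 994*√247 ≈ -1.6572e+5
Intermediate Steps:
z = √247 ≈ 15.716
B(y, A) = 1 (B(y, A) = -½*(-2) = 1)
a(n) = n² + 16*n
(a(B(7, -3)) + (-688 - 323))*(z + 151) = (1*(16 + 1) + (-688 - 323))*(√247 + 151) = (1*17 - 1011)*(151 + √247) = (17 - 1011)*(151 + √247) = -994*(151 + √247) = -150094 - 994*√247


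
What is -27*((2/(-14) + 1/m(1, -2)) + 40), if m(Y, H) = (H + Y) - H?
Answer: -7722/7 ≈ -1103.1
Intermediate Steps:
m(Y, H) = Y
-27*((2/(-14) + 1/m(1, -2)) + 40) = -27*((2/(-14) + 1/1) + 40) = -27*((2*(-1/14) + 1*1) + 40) = -27*((-⅐ + 1) + 40) = -27*(6/7 + 40) = -27*286/7 = -7722/7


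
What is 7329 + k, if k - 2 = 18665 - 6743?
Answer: 19253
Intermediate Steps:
k = 11924 (k = 2 + (18665 - 6743) = 2 + 11922 = 11924)
7329 + k = 7329 + 11924 = 19253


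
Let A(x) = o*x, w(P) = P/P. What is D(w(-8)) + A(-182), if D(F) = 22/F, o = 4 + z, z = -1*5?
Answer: 204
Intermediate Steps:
z = -5
w(P) = 1
o = -1 (o = 4 - 5 = -1)
A(x) = -x
D(w(-8)) + A(-182) = 22/1 - 1*(-182) = 22*1 + 182 = 22 + 182 = 204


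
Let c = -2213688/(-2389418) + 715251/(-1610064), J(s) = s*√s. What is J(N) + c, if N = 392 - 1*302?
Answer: 309190957019/641185983792 + 270*√10 ≈ 854.30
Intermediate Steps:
N = 90 (N = 392 - 302 = 90)
J(s) = s^(3/2)
c = 309190957019/641185983792 (c = -2213688*(-1/2389418) + 715251*(-1/1610064) = 1106844/1194709 - 238417/536688 = 309190957019/641185983792 ≈ 0.48222)
J(N) + c = 90^(3/2) + 309190957019/641185983792 = 270*√10 + 309190957019/641185983792 = 309190957019/641185983792 + 270*√10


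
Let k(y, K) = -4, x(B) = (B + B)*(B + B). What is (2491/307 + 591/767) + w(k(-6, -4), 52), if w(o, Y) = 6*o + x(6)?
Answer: 30348314/235469 ≈ 128.88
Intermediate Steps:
x(B) = 4*B² (x(B) = (2*B)*(2*B) = 4*B²)
w(o, Y) = 144 + 6*o (w(o, Y) = 6*o + 4*6² = 6*o + 4*36 = 6*o + 144 = 144 + 6*o)
(2491/307 + 591/767) + w(k(-6, -4), 52) = (2491/307 + 591/767) + (144 + 6*(-4)) = (2491*(1/307) + 591*(1/767)) + (144 - 24) = (2491/307 + 591/767) + 120 = 2092034/235469 + 120 = 30348314/235469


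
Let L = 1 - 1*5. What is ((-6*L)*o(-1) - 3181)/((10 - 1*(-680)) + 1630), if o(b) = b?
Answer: -641/464 ≈ -1.3815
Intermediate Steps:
L = -4 (L = 1 - 5 = -4)
((-6*L)*o(-1) - 3181)/((10 - 1*(-680)) + 1630) = (-6*(-4)*(-1) - 3181)/((10 - 1*(-680)) + 1630) = (24*(-1) - 3181)/((10 + 680) + 1630) = (-24 - 3181)/(690 + 1630) = -3205/2320 = -3205*1/2320 = -641/464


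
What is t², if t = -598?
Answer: 357604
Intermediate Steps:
t² = (-598)² = 357604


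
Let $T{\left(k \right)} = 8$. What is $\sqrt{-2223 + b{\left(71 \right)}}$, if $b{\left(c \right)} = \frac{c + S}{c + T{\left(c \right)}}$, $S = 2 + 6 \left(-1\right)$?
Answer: $\frac{5 i \sqrt{554738}}{79} \approx 47.14 i$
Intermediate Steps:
$S = -4$ ($S = 2 - 6 = -4$)
$b{\left(c \right)} = \frac{-4 + c}{8 + c}$ ($b{\left(c \right)} = \frac{c - 4}{c + 8} = \frac{-4 + c}{8 + c}$)
$\sqrt{-2223 + b{\left(71 \right)}} = \sqrt{-2223 + \frac{-4 + 71}{8 + 71}} = \sqrt{-2223 + \frac{1}{79} \cdot 67} = \sqrt{-2223 + \frac{67}{79}} = \sqrt{- \frac{175550}{79}} = \frac{5 i \sqrt{554738}}{79}$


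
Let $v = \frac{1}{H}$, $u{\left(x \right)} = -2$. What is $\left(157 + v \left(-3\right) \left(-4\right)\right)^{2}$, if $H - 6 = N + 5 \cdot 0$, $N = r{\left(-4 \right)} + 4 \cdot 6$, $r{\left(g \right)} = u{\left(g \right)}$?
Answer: $\frac{1214404}{49} \approx 24784.0$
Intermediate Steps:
$r{\left(g \right)} = -2$
$N = 22$ ($N = -2 + 4 \cdot 6 = -2 + 24 = 22$)
$H = 28$ ($H = 6 + \left(22 + 5 \cdot 0\right) = 6 + \left(22 + 0\right) = 6 + 22 = 28$)
$v = \frac{1}{28} \approx 0.035714$
$\left(157 + v \left(-3\right) \left(-4\right)\right)^{2} = \left(157 + \frac{1}{28} \left(-3\right) \left(-4\right)\right)^{2} = \left(157 - - \frac{3}{7}\right)^{2} = \left(157 + \frac{3}{7}\right)^{2} = \left(\frac{1102}{7}\right)^{2} = \frac{1214404}{49}$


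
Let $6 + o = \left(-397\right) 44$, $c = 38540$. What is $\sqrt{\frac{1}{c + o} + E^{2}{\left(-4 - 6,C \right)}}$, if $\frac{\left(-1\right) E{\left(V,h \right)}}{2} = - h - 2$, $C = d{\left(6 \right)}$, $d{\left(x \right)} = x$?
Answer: $\frac{\sqrt{113606768202}}{21066} \approx 16.0$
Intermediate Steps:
$C = 6$
$o = -17474$ ($o = -6 - 17468 = -17474$)
$E{\left(V,h \right)} = 4 + 2 h$ ($E{\left(V,h \right)} = - 2 \left(- h - 2\right) = - 2 \left(-2 - h\right) = 4 + 2 h$)
$\sqrt{\frac{1}{c + o} + E^{2}{\left(-4 - 6,C \right)}} = \sqrt{\frac{1}{38540 - 17474} + \left(4 + 2 \cdot 6\right)^{2}} = \sqrt{\frac{1}{21066} + \left(4 + 12\right)^{2}} = \sqrt{\frac{1}{21066} + 16^{2}} = \sqrt{\frac{1}{21066} + 256} = \sqrt{\frac{5392897}{21066}} = \frac{\sqrt{113606768202}}{21066}$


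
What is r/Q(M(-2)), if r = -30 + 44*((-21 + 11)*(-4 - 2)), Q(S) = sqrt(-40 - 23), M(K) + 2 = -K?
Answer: -870*I*sqrt(7)/7 ≈ -328.83*I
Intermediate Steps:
M(K) = -2 - K
Q(S) = 3*I*sqrt(7) (Q(S) = sqrt(-63) = 3*I*sqrt(7))
r = 2610 (r = -30 + 44*(-10*(-6)) = -30 + 44*60 = -30 + 2640 = 2610)
r/Q(M(-2)) = 2610/((3*I*sqrt(7))) = 2610*(-I*sqrt(7)/21) = -870*I*sqrt(7)/7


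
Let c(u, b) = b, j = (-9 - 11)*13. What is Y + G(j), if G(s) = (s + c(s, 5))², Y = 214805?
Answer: 279830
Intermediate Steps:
j = -260 (j = -20*13 = -260)
G(s) = (5 + s)² (G(s) = (s + 5)² = (5 + s)²)
Y + G(j) = 214805 + (5 - 260)² = 214805 + (-255)² = 214805 + 65025 = 279830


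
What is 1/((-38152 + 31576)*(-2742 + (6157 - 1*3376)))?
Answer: -1/256464 ≈ -3.8992e-6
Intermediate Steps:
1/((-38152 + 31576)*(-2742 + (6157 - 1*3376))) = 1/(-6576*(-2742 + (6157 - 3376))) = 1/(-6576*(-2742 + 2781)) = 1/(-6576*39) = 1/(-256464) = -1/256464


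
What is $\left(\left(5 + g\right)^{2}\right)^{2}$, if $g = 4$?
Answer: $6561$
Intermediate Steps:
$\left(\left(5 + g\right)^{2}\right)^{2} = \left(\left(5 + 4\right)^{2}\right)^{2} = \left(9^{2}\right)^{2} = 81^{2} = 6561$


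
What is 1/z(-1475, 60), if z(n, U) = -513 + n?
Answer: -1/1988 ≈ -0.00050302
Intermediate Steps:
1/z(-1475, 60) = 1/(-513 - 1475) = 1/(-1988) = -1/1988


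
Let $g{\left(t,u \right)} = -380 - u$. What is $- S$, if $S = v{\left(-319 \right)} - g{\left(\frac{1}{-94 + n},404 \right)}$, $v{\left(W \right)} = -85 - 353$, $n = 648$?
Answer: $-346$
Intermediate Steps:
$v{\left(W \right)} = -438$
$S = 346$ ($S = -438 - \left(-380 - 404\right) = -438 - -784 = -438 + 784 = 346$)
$- S = \left(-1\right) 346 = -346$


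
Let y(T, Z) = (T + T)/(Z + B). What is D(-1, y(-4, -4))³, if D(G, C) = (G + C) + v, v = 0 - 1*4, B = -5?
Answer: -50653/729 ≈ -69.483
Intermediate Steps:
y(T, Z) = 2*T/(-5 + Z) (y(T, Z) = (T + T)/(Z - 5) = (2*T)/(-5 + Z) = 2*T/(-5 + Z))
v = -4 (v = 0 - 4 = -4)
D(G, C) = -4 + C + G (D(G, C) = (G + C) - 4 = (C + G) - 4 = -4 + C + G)
D(-1, y(-4, -4))³ = (-4 + 2*(-4)/(-5 - 4) - 1)³ = (-4 + 2*(-4)/(-9) - 1)³ = (-4 + 2*(-4)*(-⅑) - 1)³ = (-4 + 8/9 - 1)³ = (-37/9)³ = -50653/729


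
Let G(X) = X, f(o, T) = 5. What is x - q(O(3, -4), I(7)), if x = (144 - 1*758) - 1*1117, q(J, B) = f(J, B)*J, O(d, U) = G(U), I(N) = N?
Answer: -1711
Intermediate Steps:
O(d, U) = U
q(J, B) = 5*J
x = -1731 (x = (144 - 758) - 1117 = -614 - 1117 = -1731)
x - q(O(3, -4), I(7)) = -1731 - 5*(-4) = -1731 - 1*(-20) = -1731 + 20 = -1711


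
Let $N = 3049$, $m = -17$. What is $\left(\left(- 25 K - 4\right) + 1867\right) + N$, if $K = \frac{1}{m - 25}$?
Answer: $\frac{206329}{42} \approx 4912.6$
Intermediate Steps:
$K = - \frac{1}{42}$ ($K = \frac{1}{-17 - 25} = \frac{1}{-42} = - \frac{1}{42} \approx -0.02381$)
$\left(\left(- 25 K - 4\right) + 1867\right) + N = \left(\left(\left(-25\right) \left(- \frac{1}{42}\right) - 4\right) + 1867\right) + 3049 = \left(\left(\frac{25}{42} - 4\right) + 1867\right) + 3049 = \left(- \frac{143}{42} + 1867\right) + 3049 = \frac{78271}{42} + 3049 = \frac{206329}{42}$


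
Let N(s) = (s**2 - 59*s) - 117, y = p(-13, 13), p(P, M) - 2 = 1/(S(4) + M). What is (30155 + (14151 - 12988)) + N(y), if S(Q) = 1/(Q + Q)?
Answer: 342688039/11025 ≈ 31083.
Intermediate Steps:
S(Q) = 1/(2*Q)
p(P, M) = 2 + 1/(1/8 + M) (p(P, M) = 2 + 1/((1/2)/4 + M) = 2 + 1/((1/2)*(1/4) + M) = 2 + 1/(1/8 + M))
y = 218/105 (y = 2*(5 + 8*13)/(1 + 8*13) = 2*(5 + 104)/(1 + 104) = 2*109/105 = 2*(1/105)*109 = 218/105 ≈ 2.0762)
N(s) = -117 + s**2 - 59*s
(30155 + (14151 - 12988)) + N(y) = (30155 + (14151 - 12988)) + (-117 + (218/105)**2 - 59*218/105) = (30155 + 1163) + (-117 + 47524/11025 - 12862/105) = 31318 - 2592911/11025 = 342688039/11025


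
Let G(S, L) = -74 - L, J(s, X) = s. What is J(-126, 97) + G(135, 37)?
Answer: -237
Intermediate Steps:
J(-126, 97) + G(135, 37) = -126 + (-74 - 1*37) = -126 + (-74 - 37) = -126 - 111 = -237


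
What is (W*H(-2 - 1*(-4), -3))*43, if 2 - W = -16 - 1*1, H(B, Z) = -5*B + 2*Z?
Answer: -13072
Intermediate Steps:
W = 19 (W = 2 - (-16 - 1*1) = 2 - (-16 - 1) = 2 - 1*(-17) = 2 + 17 = 19)
(W*H(-2 - 1*(-4), -3))*43 = (19*(-5*(-2 - 1*(-4)) + 2*(-3)))*43 = (19*(-5*(-2 + 4) - 6))*43 = (19*(-5*2 - 6))*43 = (19*(-10 - 6))*43 = (19*(-16))*43 = -304*43 = -13072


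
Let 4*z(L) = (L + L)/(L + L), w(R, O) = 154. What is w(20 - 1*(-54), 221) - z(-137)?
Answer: 615/4 ≈ 153.75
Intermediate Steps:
z(L) = 1/4 (z(L) = ((L + L)/(L + L))/4 = ((2*L)/((2*L)))/4 = ((2*L)*(1/(2*L)))/4 = (1/4)*1 = 1/4)
w(20 - 1*(-54), 221) - z(-137) = 154 - 1*1/4 = 154 - 1/4 = 615/4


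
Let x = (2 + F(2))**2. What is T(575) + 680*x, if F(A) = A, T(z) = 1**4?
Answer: 10881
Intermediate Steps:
T(z) = 1
x = 16 (x = (2 + 2)**2 = 4**2 = 16)
T(575) + 680*x = 1 + 680*16 = 1 + 10880 = 10881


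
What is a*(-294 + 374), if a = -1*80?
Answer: -6400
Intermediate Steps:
a = -80
a*(-294 + 374) = -80*(-294 + 374) = -80*80 = -6400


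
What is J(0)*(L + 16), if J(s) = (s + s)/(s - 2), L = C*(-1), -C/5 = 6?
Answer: 0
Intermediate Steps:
C = -30 (C = -5*6 = -30)
L = 30 (L = -30*(-1) = 30)
J(s) = 2*s/(-2 + s) (J(s) = (2*s)/(-2 + s) = 2*s/(-2 + s))
J(0)*(L + 16) = (2*0/(-2 + 0))*(30 + 16) = (2*0/(-2))*46 = (2*0*(-1/2))*46 = 0*46 = 0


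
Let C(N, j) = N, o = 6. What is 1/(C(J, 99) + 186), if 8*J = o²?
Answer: 2/381 ≈ 0.0052493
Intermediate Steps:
J = 9/2 (J = (⅛)*6² = (⅛)*36 = 9/2 ≈ 4.5000)
1/(C(J, 99) + 186) = 1/(9/2 + 186) = 1/(381/2) = 2/381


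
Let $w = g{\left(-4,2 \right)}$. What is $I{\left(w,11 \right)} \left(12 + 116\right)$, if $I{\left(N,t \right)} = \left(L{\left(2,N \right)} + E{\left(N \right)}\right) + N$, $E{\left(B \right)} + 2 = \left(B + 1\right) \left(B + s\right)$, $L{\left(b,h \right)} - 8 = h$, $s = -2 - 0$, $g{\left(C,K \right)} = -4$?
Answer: $2048$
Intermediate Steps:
$s = -2$ ($s = -2 + 0 = -2$)
$L{\left(b,h \right)} = 8 + h$
$w = -4$
$E{\left(B \right)} = -2 + \left(1 + B\right) \left(-2 + B\right)$ ($E{\left(B \right)} = -2 + \left(B + 1\right) \left(B - 2\right) = -2 + \left(1 + B\right) \left(-2 + B\right)$)
$I{\left(N,t \right)} = 4 + N + N^{2}$ ($I{\left(N,t \right)} = \left(\left(8 + N\right) - \left(4 + N - N^{2}\right)\right) + N = \left(4 + N^{2}\right) + N = 4 + N + N^{2}$)
$I{\left(w,11 \right)} \left(12 + 116\right) = \left(4 - 4 + \left(-4\right)^{2}\right) \left(12 + 116\right) = \left(4 - 4 + 16\right) 128 = 16 \cdot 128 = 2048$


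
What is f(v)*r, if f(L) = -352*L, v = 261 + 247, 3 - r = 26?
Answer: 4112768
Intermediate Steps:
r = -23 (r = 3 - 1*26 = 3 - 26 = -23)
v = 508
f(v)*r = -352*508*(-23) = -178816*(-23) = 4112768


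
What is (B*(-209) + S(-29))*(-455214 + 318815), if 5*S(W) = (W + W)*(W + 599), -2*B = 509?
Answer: -12706521643/2 ≈ -6.3533e+9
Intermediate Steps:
B = -509/2 (B = -½*509 = -509/2 ≈ -254.50)
S(W) = 2*W*(599 + W)/5 (S(W) = ((W + W)*(W + 599))/5 = ((2*W)*(599 + W))/5 = (2*W*(599 + W))/5 = 2*W*(599 + W)/5)
(B*(-209) + S(-29))*(-455214 + 318815) = (-509/2*(-209) + (⅖)*(-29)*(599 - 29))*(-455214 + 318815) = (106381/2 + (⅖)*(-29)*570)*(-136399) = (106381/2 - 6612)*(-136399) = (93157/2)*(-136399) = -12706521643/2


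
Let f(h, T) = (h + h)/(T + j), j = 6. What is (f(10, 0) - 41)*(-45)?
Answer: 1695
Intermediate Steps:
f(h, T) = 2*h/(6 + T) (f(h, T) = (h + h)/(T + 6) = (2*h)/(6 + T) = 2*h/(6 + T))
(f(10, 0) - 41)*(-45) = (2*10/(6 + 0) - 41)*(-45) = (2*10/6 - 41)*(-45) = (2*10*(⅙) - 41)*(-45) = (10/3 - 41)*(-45) = -113/3*(-45) = 1695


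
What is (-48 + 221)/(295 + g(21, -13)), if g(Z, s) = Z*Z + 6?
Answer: 173/742 ≈ 0.23315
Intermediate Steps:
g(Z, s) = 6 + Z**2 (g(Z, s) = Z**2 + 6 = 6 + Z**2)
(-48 + 221)/(295 + g(21, -13)) = (-48 + 221)/(295 + (6 + 21**2)) = 173/(295 + (6 + 441)) = 173/(295 + 447) = 173/742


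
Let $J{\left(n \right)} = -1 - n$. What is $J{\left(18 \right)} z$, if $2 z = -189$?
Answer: $\frac{3591}{2} \approx 1795.5$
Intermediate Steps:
$z = - \frac{189}{2}$ ($z = \frac{1}{2} \left(-189\right) = - \frac{189}{2} \approx -94.5$)
$J{\left(18 \right)} z = \left(-1 - 18\right) \left(- \frac{189}{2}\right) = \left(-19\right) \left(- \frac{189}{2}\right) = \frac{3591}{2}$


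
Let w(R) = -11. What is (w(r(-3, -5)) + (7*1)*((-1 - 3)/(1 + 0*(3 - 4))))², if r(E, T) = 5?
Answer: 1521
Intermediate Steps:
(w(r(-3, -5)) + (7*1)*((-1 - 3)/(1 + 0*(3 - 4))))² = (-11 + (7*1)*((-1 - 3)/(1 + 0*(3 - 4))))² = (-11 + 7*(-4/(1 + 0*(-1))))² = (-11 + 7*(-4/(1 + 0)))² = (-11 + 7*(-4/1))² = (-11 + 7*(-4*1))² = (-11 + 7*(-4))² = (-11 - 28)² = (-39)² = 1521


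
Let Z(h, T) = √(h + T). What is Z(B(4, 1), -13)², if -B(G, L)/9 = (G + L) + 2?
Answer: -76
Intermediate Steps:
B(G, L) = -18 - 9*G - 9*L (B(G, L) = -9*((G + L) + 2) = -9*(2 + G + L) = -18 - 9*G - 9*L)
Z(h, T) = √(T + h)
Z(B(4, 1), -13)² = (√(-13 + (-18 - 9*4 - 9*1)))² = (√(-13 + (-18 - 36 - 9)))² = (√(-13 - 63))² = (√(-76))² = (2*I*√19)² = -76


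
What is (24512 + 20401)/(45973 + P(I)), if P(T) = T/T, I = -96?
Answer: 44913/45974 ≈ 0.97692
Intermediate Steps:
P(T) = 1
(24512 + 20401)/(45973 + P(I)) = (24512 + 20401)/(45973 + 1) = 44913/45974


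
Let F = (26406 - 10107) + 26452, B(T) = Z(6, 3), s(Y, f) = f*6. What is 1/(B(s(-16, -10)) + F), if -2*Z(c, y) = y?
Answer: 2/85499 ≈ 2.3392e-5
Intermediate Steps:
s(Y, f) = 6*f
Z(c, y) = -y/2
B(T) = -3/2 (B(T) = -½*3 = -3/2)
F = 42751 (F = 16299 + 26452 = 42751)
1/(B(s(-16, -10)) + F) = 1/(-3/2 + 42751) = 1/(85499/2) = 2/85499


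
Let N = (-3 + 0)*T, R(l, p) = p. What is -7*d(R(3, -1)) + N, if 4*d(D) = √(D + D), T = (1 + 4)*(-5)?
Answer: 75 - 7*I*√2/4 ≈ 75.0 - 2.4749*I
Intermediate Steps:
T = -25 (T = 5*(-5) = -25)
d(D) = √2*√D/4 (d(D) = √(D + D)/4 = √(2*D)/4 = (√2*√D)/4 = √2*√D/4)
N = 75 (N = (-3 + 0)*(-25) = -3*(-25) = 75)
-7*d(R(3, -1)) + N = -7*√2*√(-1)/4 + 75 = -7*√2*I/4 + 75 = -7*I*√2/4 + 75 = 75 - 7*I*√2/4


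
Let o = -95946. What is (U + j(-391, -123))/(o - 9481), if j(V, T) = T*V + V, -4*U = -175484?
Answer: -91573/105427 ≈ -0.86859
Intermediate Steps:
U = 43871 (U = -¼*(-175484) = 43871)
j(V, T) = V + T*V
(U + j(-391, -123))/(o - 9481) = (43871 - 391*(1 - 123))/(-95946 - 9481) = (43871 - 391*(-122))/(-105427) = (43871 + 47702)*(-1/105427) = 91573*(-1/105427) = -91573/105427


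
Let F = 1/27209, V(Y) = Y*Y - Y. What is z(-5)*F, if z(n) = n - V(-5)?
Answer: -5/3887 ≈ -0.0012863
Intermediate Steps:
V(Y) = Y² - Y
z(n) = -30 + n (z(n) = n - (-5)*(-1 - 5) = n - (-5)*(-6) = n - 1*30 = n - 30 = -30 + n)
F = 1/27209 ≈ 3.6753e-5
z(-5)*F = (-30 - 5)*(1/27209) = -35*1/27209 = -5/3887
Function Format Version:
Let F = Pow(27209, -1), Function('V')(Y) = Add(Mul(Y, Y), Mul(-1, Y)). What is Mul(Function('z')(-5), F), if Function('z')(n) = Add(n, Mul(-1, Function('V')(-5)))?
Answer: Rational(-5, 3887) ≈ -0.0012863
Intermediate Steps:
Function('V')(Y) = Add(Pow(Y, 2), Mul(-1, Y))
Function('z')(n) = Add(-30, n) (Function('z')(n) = Add(n, Mul(-1, Mul(-5, Add(-1, -5)))) = Add(n, Mul(-1, Mul(-5, -6))) = Add(n, Mul(-1, 30)) = Add(n, -30) = Add(-30, n))
F = Rational(1, 27209) ≈ 3.6753e-5
Mul(Function('z')(-5), F) = Mul(Add(-30, -5), Rational(1, 27209)) = Mul(-35, Rational(1, 27209)) = Rational(-5, 3887)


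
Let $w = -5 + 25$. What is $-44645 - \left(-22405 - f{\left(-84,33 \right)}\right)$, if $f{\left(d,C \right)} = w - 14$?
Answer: $-22234$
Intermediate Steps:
$w = 20$
$f{\left(d,C \right)} = 6$ ($f{\left(d,C \right)} = 20 - 14 = 6$)
$-44645 - \left(-22405 - f{\left(-84,33 \right)}\right) = -44645 - \left(-22405 - 6\right) = -44645 - -22411 = -44645 + 22411 = -22234$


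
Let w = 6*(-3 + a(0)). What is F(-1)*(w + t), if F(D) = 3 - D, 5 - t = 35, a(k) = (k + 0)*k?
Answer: -192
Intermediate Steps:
a(k) = k² (a(k) = k*k = k²)
t = -30 (t = 5 - 1*35 = 5 - 35 = -30)
w = -18 (w = 6*(-3 + 0²) = 6*(-3 + 0) = 6*(-3) = -18)
F(-1)*(w + t) = (3 - 1*(-1))*(-18 - 30) = (3 + 1)*(-48) = 4*(-48) = -192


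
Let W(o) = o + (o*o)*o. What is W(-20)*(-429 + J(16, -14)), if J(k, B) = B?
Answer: 3552860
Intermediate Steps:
W(o) = o + o³ (W(o) = o + o²*o = o + o³)
W(-20)*(-429 + J(16, -14)) = (-20 + (-20)³)*(-429 - 14) = (-20 - 8000)*(-443) = -8020*(-443) = 3552860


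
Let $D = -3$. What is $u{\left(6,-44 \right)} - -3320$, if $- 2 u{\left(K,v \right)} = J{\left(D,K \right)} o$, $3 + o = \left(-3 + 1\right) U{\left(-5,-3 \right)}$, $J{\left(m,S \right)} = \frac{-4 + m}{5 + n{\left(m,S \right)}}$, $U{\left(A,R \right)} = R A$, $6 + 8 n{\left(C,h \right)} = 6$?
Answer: $\frac{32969}{10} \approx 3296.9$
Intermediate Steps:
$n{\left(C,h \right)} = 0$ ($n{\left(C,h \right)} = - \frac{3}{4} + \frac{1}{8} \cdot 6 = - \frac{3}{4} + \frac{3}{4} = 0$)
$U{\left(A,R \right)} = A R$
$J{\left(m,S \right)} = - \frac{4}{5} + \frac{m}{5}$ ($J{\left(m,S \right)} = \frac{-4 + m}{5 + 0} = \frac{-4 + m}{5} = \left(-4 + m\right) \frac{1}{5} = - \frac{4}{5} + \frac{m}{5}$)
$o = -33$ ($o = -3 + \left(-3 + 1\right) \left(\left(-5\right) \left(-3\right)\right) = -3 - 30 = -33$)
$u{\left(K,v \right)} = - \frac{231}{10}$ ($u{\left(K,v \right)} = - \frac{\left(- \frac{4}{5} + \frac{1}{5} \left(-3\right)\right) \left(-33\right)}{2} = - \frac{\left(- \frac{4}{5} - \frac{3}{5}\right) \left(-33\right)}{2} = - \frac{\left(- \frac{7}{5}\right) \left(-33\right)}{2} = \left(- \frac{1}{2}\right) \frac{231}{5} = - \frac{231}{10}$)
$u{\left(6,-44 \right)} - -3320 = - \frac{231}{10} - -3320 = - \frac{231}{10} + 3320 = \frac{32969}{10}$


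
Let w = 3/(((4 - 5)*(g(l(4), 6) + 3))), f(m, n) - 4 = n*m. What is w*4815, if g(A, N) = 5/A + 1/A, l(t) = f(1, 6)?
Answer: -8025/2 ≈ -4012.5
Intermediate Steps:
f(m, n) = 4 + m*n (f(m, n) = 4 + n*m = 4 + m*n)
l(t) = 10 (l(t) = 4 + 1*6 = 4 + 6 = 10)
g(A, N) = 6/A (g(A, N) = 5/A + 1/A = 6/A)
w = -⅚ (w = 3/(((4 - 5)*(6/10 + 3))) = 3/((-(6*(⅒) + 3))) = 3/((-(⅗ + 3))) = 3/((-1*18/5)) = 3/(-18/5) = 3*(-5/18) = -⅚ ≈ -0.83333)
w*4815 = -⅚*4815 = -8025/2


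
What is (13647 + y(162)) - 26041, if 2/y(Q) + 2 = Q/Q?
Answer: -12396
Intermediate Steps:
y(Q) = -2 (y(Q) = 2/(-2 + Q/Q) = 2/(-2 + 1) = 2/(-1) = 2*(-1) = -2)
(13647 + y(162)) - 26041 = (13647 - 2) - 26041 = 13645 - 26041 = -12396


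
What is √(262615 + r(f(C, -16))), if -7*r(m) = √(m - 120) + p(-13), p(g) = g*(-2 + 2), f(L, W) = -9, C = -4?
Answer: √(12868135 - 7*I*√129)/7 ≈ 512.46 - 0.0015831*I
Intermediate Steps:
p(g) = 0 (p(g) = g*0 = 0)
r(m) = -√(-120 + m)/7 (r(m) = -(√(m - 120) + 0)/7 = -(√(-120 + m) + 0)/7 = -√(-120 + m)/7)
√(262615 + r(f(C, -16))) = √(262615 - √(-120 - 9)/7) = √(262615 - I*√129/7)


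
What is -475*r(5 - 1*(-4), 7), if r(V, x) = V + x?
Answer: -7600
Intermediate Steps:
-475*r(5 - 1*(-4), 7) = -475*((5 - 1*(-4)) + 7) = -475*((5 + 4) + 7) = -475*(9 + 7) = -475*16 = -7600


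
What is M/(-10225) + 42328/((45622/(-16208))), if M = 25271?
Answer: -3508018451981/233242475 ≈ -15040.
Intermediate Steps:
M/(-10225) + 42328/((45622/(-16208))) = 25271/(-10225) + 42328/((45622/(-16208))) = 25271*(-1/10225) + 42328/((45622*(-1/16208))) = -25271/10225 + 42328/(-22811/8104) = -25271/10225 + 42328*(-8104/22811) = -25271/10225 - 343026112/22811 = -3508018451981/233242475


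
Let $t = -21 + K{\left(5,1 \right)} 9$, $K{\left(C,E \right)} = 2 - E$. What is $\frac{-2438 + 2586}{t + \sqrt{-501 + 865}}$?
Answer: $\frac{444}{55} + \frac{74 \sqrt{91}}{55} \approx 20.908$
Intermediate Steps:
$t = -12$ ($t = -21 + \left(2 - 1\right) 9 = -21 + 1 \cdot 9 = -21 + 9 = -12$)
$\frac{-2438 + 2586}{t + \sqrt{-501 + 865}} = \frac{-2438 + 2586}{-12 + \sqrt{-501 + 865}} = \frac{148}{-12 + \sqrt{364}} = \frac{148}{-12 + 2 \sqrt{91}}$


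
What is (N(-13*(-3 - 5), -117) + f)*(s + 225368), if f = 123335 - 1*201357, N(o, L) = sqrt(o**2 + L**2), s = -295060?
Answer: 5437509224 - 905996*sqrt(145) ≈ 5.4266e+9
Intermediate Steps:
N(o, L) = sqrt(L**2 + o**2)
f = -78022 (f = 123335 - 201357 = -78022)
(N(-13*(-3 - 5), -117) + f)*(s + 225368) = (sqrt((-117)**2 + (-13*(-3 - 5))**2) - 78022)*(-295060 + 225368) = (sqrt(13689 + (-13*(-8))**2) - 78022)*(-69692) = (sqrt(13689 + 104**2) - 78022)*(-69692) = (sqrt(13689 + 10816) - 78022)*(-69692) = (sqrt(24505) - 78022)*(-69692) = (13*sqrt(145) - 78022)*(-69692) = (-78022 + 13*sqrt(145))*(-69692) = 5437509224 - 905996*sqrt(145)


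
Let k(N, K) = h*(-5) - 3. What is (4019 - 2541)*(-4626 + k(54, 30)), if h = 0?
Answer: -6841662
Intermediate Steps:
k(N, K) = -3 (k(N, K) = 0*(-5) - 3 = 0 - 3 = -3)
(4019 - 2541)*(-4626 + k(54, 30)) = (4019 - 2541)*(-4626 - 3) = 1478*(-4629) = -6841662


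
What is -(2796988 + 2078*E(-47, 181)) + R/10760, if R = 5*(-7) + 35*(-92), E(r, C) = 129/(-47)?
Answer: -282321715445/101144 ≈ -2.7913e+6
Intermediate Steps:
E(r, C) = -129/47 (E(r, C) = 129*(-1/47) = -129/47)
R = -3255 (R = -35 - 3220 = -3255)
-(2796988 + 2078*E(-47, 181)) + R/10760 = -2078/(1/(1346 - 129/47)) - 3255/10760 = -2078/(1/(63133/47)) - 3255*1/10760 = -2078/47/63133 - 651/2152 = -2078*63133/47 - 651/2152 = -131190374/47 - 651/2152 = -282321715445/101144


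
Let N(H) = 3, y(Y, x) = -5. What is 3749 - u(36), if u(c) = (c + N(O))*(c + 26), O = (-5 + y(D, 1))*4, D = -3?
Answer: 1331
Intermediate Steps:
O = -40 (O = (-5 - 5)*4 = -10*4 = -40)
u(c) = (3 + c)*(26 + c) (u(c) = (c + 3)*(c + 26) = (3 + c)*(26 + c))
3749 - u(36) = 3749 - (78 + 36² + 29*36) = 3749 - (78 + 1296 + 1044) = 3749 - 1*2418 = 3749 - 2418 = 1331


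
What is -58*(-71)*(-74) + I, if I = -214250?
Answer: -518982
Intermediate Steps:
-58*(-71)*(-74) + I = -58*(-71)*(-74) - 214250 = 4118*(-74) - 214250 = -304732 - 214250 = -518982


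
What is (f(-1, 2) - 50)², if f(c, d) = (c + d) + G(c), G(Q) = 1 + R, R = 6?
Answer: 1764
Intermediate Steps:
G(Q) = 7 (G(Q) = 1 + 6 = 7)
f(c, d) = 7 + c + d (f(c, d) = (c + d) + 7 = 7 + c + d)
(f(-1, 2) - 50)² = ((7 - 1 + 2) - 50)² = (8 - 50)² = (-42)² = 1764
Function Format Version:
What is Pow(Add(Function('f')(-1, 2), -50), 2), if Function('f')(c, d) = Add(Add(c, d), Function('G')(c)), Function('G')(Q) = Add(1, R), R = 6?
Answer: 1764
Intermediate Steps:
Function('G')(Q) = 7 (Function('G')(Q) = Add(1, 6) = 7)
Function('f')(c, d) = Add(7, c, d) (Function('f')(c, d) = Add(Add(c, d), 7) = Add(7, c, d))
Pow(Add(Function('f')(-1, 2), -50), 2) = Pow(Add(Add(7, -1, 2), -50), 2) = Pow(Add(8, -50), 2) = Pow(-42, 2) = 1764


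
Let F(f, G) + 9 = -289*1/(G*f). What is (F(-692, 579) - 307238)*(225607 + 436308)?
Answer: -81484411104573905/400668 ≈ -2.0337e+11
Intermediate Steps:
F(f, G) = -9 - 289/(G*f) (F(f, G) = -9 - 289*1/(G*f) = -9 - 289/(G*f))
(F(-692, 579) - 307238)*(225607 + 436308) = ((-9 - 289/(579*(-692))) - 307238)*(225607 + 436308) = ((-9 - 289*1/579*(-1/692)) - 307238)*661915 = ((-9 + 289/400668) - 307238)*661915 = (-3605723/400668 - 307238)*661915 = -123104040707/400668*661915 = -81484411104573905/400668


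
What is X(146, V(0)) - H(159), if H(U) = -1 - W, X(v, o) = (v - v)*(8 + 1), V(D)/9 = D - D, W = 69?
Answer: 70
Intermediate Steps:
V(D) = 0 (V(D) = 9*(D - D) = 9*0 = 0)
X(v, o) = 0 (X(v, o) = 0*9 = 0)
H(U) = -70 (H(U) = -1 - 1*69 = -1 - 69 = -70)
X(146, V(0)) - H(159) = 0 - 1*(-70) = 0 + 70 = 70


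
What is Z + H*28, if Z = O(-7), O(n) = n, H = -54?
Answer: -1519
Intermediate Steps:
Z = -7
Z + H*28 = -7 - 54*28 = -7 - 1512 = -1519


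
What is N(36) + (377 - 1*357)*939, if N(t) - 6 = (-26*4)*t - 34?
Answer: 15008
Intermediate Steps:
N(t) = -28 - 104*t (N(t) = 6 + ((-26*4)*t - 34) = 6 + (-104*t - 34) = 6 + (-34 - 104*t) = -28 - 104*t)
N(36) + (377 - 1*357)*939 = (-28 - 104*36) + (377 - 1*357)*939 = (-28 - 3744) + (377 - 357)*939 = -3772 + 20*939 = -3772 + 18780 = 15008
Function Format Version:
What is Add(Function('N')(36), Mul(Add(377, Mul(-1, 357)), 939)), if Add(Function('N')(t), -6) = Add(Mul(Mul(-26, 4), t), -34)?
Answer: 15008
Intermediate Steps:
Function('N')(t) = Add(-28, Mul(-104, t)) (Function('N')(t) = Add(6, Add(Mul(Mul(-26, 4), t), -34)) = Add(6, Add(Mul(-104, t), -34)) = Add(6, Add(-34, Mul(-104, t))) = Add(-28, Mul(-104, t)))
Add(Function('N')(36), Mul(Add(377, Mul(-1, 357)), 939)) = Add(Add(-28, Mul(-104, 36)), Mul(Add(377, Mul(-1, 357)), 939)) = Add(Add(-28, -3744), Mul(Add(377, -357), 939)) = Add(-3772, Mul(20, 939)) = Add(-3772, 18780) = 15008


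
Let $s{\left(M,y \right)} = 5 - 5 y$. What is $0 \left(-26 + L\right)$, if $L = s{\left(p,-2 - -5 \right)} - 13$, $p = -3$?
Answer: $0$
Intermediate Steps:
$L = -23$ ($L = \left(5 - 5 \left(-2 - -5\right)\right) - 13 = \left(5 - 5 \left(-2 + 5\right)\right) - 13 = \left(5 - 15\right) - 13 = -10 - 13 = -23$)
$0 \left(-26 + L\right) = 0 \left(-26 - 23\right) = 0 \left(-49\right) = 0$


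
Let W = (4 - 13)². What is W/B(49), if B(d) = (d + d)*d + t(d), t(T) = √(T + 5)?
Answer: 194481/11529575 - 243*√6/23059150 ≈ 0.016842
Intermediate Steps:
t(T) = √(5 + T)
B(d) = √(5 + d) + 2*d² (B(d) = (d + d)*d + √(5 + d) = (2*d)*d + √(5 + d) = 2*d² + √(5 + d) = √(5 + d) + 2*d²)
W = 81 (W = (-9)² = 81)
W/B(49) = 81/(√(5 + 49) + 2*49²) = 81/(√54 + 2*2401) = 81/(3*√6 + 4802) = 81/(4802 + 3*√6)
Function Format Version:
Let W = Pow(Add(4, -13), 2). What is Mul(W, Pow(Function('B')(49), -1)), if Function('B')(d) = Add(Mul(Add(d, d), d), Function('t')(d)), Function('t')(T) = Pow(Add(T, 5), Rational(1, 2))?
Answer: Add(Rational(194481, 11529575), Mul(Rational(-243, 23059150), Pow(6, Rational(1, 2)))) ≈ 0.016842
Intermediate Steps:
Function('t')(T) = Pow(Add(5, T), Rational(1, 2))
Function('B')(d) = Add(Pow(Add(5, d), Rational(1, 2)), Mul(2, Pow(d, 2))) (Function('B')(d) = Add(Mul(Add(d, d), d), Pow(Add(5, d), Rational(1, 2))) = Add(Mul(Mul(2, d), d), Pow(Add(5, d), Rational(1, 2))) = Add(Mul(2, Pow(d, 2)), Pow(Add(5, d), Rational(1, 2))) = Add(Pow(Add(5, d), Rational(1, 2)), Mul(2, Pow(d, 2))))
W = 81 (W = Pow(-9, 2) = 81)
Mul(W, Pow(Function('B')(49), -1)) = Mul(81, Pow(Add(Pow(Add(5, 49), Rational(1, 2)), Mul(2, Pow(49, 2))), -1)) = Mul(81, Pow(Add(Pow(54, Rational(1, 2)), Mul(2, 2401)), -1)) = Mul(81, Pow(Add(Mul(3, Pow(6, Rational(1, 2))), 4802), -1)) = Mul(81, Pow(Add(4802, Mul(3, Pow(6, Rational(1, 2)))), -1))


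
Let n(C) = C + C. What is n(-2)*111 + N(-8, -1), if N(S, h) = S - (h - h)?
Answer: -452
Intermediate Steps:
N(S, h) = S (N(S, h) = S - 1*0 = S + 0 = S)
n(C) = 2*C
n(-2)*111 + N(-8, -1) = (2*(-2))*111 - 8 = -4*111 - 8 = -444 - 8 = -452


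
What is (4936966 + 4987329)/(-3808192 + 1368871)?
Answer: -9924295/2439321 ≈ -4.0685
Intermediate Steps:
(4936966 + 4987329)/(-3808192 + 1368871) = 9924295/(-2439321) = 9924295*(-1/2439321) = -9924295/2439321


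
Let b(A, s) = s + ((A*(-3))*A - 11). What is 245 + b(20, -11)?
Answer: -977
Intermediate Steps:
b(A, s) = -11 + s - 3*A**2 (b(A, s) = s + ((-3*A)*A - 11) = s + (-3*A**2 - 11) = s + (-11 - 3*A**2) = -11 + s - 3*A**2)
245 + b(20, -11) = 245 + (-11 - 11 - 3*20**2) = 245 + (-11 - 11 - 3*400) = 245 + (-11 - 11 - 1200) = 245 - 1222 = -977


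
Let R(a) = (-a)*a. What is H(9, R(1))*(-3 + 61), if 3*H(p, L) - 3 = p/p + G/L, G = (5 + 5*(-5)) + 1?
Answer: 1334/3 ≈ 444.67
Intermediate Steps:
R(a) = -a²
G = -19 (G = (5 - 25) + 1 = -20 + 1 = -19)
H(p, L) = 4/3 - 19/(3*L) (H(p, L) = 1 + (p/p - 19/L)/3 = 1 + (1 - 19/L)/3 = 1 + (⅓ - 19/(3*L)) = 4/3 - 19/(3*L))
H(9, R(1))*(-3 + 61) = ((-19 + 4*(-1*1²))/(3*((-1*1²))))*(-3 + 61) = ((-19 + 4*(-1*1))/(3*((-1*1))))*58 = ((⅓)*(-19 + 4*(-1))/(-1))*58 = ((⅓)*(-1)*(-19 - 4))*58 = ((⅓)*(-1)*(-23))*58 = (23/3)*58 = 1334/3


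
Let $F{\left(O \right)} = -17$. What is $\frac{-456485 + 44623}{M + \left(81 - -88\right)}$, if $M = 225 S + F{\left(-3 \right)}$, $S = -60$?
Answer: $\frac{205931}{6674} \approx 30.856$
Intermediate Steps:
$M = -13517$ ($M = 225 \left(-60\right) - 17 = -13500 - 17 = -13517$)
$\frac{-456485 + 44623}{M + \left(81 - -88\right)} = \frac{-456485 + 44623}{-13517 + \left(81 - -88\right)} = - \frac{411862}{-13517 + \left(81 + 88\right)} = - \frac{411862}{-13517 + 169} = - \frac{411862}{-13348} = \left(-411862\right) \left(- \frac{1}{13348}\right) = \frac{205931}{6674}$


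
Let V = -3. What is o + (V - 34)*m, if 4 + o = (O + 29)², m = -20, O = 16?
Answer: 2761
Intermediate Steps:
o = 2021 (o = -4 + (16 + 29)² = -4 + 45² = -4 + 2025 = 2021)
o + (V - 34)*m = 2021 + (-3 - 34)*(-20) = 2021 - 37*(-20) = 2021 + 740 = 2761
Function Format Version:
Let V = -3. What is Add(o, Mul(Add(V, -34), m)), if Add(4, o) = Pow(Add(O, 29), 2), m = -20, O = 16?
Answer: 2761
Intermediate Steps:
o = 2021 (o = Add(-4, Pow(Add(16, 29), 2)) = Add(-4, Pow(45, 2)) = Add(-4, 2025) = 2021)
Add(o, Mul(Add(V, -34), m)) = Add(2021, Mul(Add(-3, -34), -20)) = Add(2021, Mul(-37, -20)) = Add(2021, 740) = 2761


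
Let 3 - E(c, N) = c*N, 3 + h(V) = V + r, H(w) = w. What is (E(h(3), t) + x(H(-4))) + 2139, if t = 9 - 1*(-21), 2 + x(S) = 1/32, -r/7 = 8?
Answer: 122241/32 ≈ 3820.0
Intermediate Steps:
r = -56 (r = -7*8 = -56)
x(S) = -63/32 (x(S) = -2 + 1/32 = -63/32)
t = 30 (t = 9 + 21 = 30)
h(V) = -59 + V (h(V) = -3 + (V - 56) = -3 + (-56 + V) = -59 + V)
E(c, N) = 3 - N*c (E(c, N) = 3 - c*N = 3 - N*c)
(E(h(3), t) + x(H(-4))) + 2139 = ((3 - 1*30*(-59 + 3)) - 63/32) + 2139 = ((3 - 1*30*(-56)) - 63/32) + 2139 = ((3 + 1680) - 63/32) + 2139 = (1683 - 63/32) + 2139 = 53793/32 + 2139 = 122241/32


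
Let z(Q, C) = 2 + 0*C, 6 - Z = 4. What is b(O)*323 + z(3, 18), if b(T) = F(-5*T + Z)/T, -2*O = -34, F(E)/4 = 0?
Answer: 2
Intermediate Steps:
Z = 2 (Z = 6 - 1*4 = 6 - 4 = 2)
z(Q, C) = 2 (z(Q, C) = 2 + 0 = 2)
F(E) = 0 (F(E) = 4*0 = 0)
O = 17 (O = -½*(-34) = 17)
b(T) = 0 (b(T) = 0/T = 0)
b(O)*323 + z(3, 18) = 0*323 + 2 = 0 + 2 = 2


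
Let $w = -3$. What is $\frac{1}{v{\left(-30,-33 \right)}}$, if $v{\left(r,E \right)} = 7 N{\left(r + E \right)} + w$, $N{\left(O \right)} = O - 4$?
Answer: $- \frac{1}{472} \approx -0.0021186$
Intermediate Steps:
$N{\left(O \right)} = -4 + O$
$v{\left(r,E \right)} = -31 + 7 E + 7 r$ ($v{\left(r,E \right)} = 7 \left(-4 + \left(r + E\right)\right) - 3 = 7 \left(-4 + \left(E + r\right)\right) - 3 = 7 \left(-4 + E + r\right) - 3 = \left(-28 + 7 E + 7 r\right) - 3 = -31 + 7 E + 7 r$)
$\frac{1}{v{\left(-30,-33 \right)}} = \frac{1}{-31 + 7 \left(-33\right) + 7 \left(-30\right)} = \frac{1}{-31 - 231 - 210} = \frac{1}{-472} = - \frac{1}{472}$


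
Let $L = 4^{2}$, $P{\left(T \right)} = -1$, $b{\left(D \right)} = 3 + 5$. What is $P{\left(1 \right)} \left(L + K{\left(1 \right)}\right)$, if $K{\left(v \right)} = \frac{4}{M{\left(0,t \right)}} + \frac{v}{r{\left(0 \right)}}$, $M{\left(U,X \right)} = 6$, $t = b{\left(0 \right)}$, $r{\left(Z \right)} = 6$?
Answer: $- \frac{101}{6} \approx -16.833$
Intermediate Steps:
$b{\left(D \right)} = 8$
$t = 8$
$L = 16$
$K{\left(v \right)} = \frac{2}{3} + \frac{v}{6}$ ($K{\left(v \right)} = \frac{4}{6} + \frac{v}{6} = 4 \cdot \frac{1}{6} + v \frac{1}{6} = \frac{2}{3} + \frac{v}{6}$)
$P{\left(1 \right)} \left(L + K{\left(1 \right)}\right) = - (16 + \left(\frac{2}{3} + \frac{1}{6} \cdot 1\right)) = - (16 + \left(\frac{2}{3} + \frac{1}{6}\right)) = - (16 + \frac{5}{6}) = \left(-1\right) \frac{101}{6} = - \frac{101}{6}$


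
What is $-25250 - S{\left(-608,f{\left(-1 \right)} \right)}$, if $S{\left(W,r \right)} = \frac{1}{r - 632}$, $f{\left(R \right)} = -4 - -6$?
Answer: $- \frac{15907499}{630} \approx -25250.0$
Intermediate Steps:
$f{\left(R \right)} = 2$ ($f{\left(R \right)} = -4 + 6 = 2$)
$S{\left(W,r \right)} = \frac{1}{-632 + r}$
$-25250 - S{\left(-608,f{\left(-1 \right)} \right)} = -25250 - \frac{1}{-632 + 2} = -25250 - \frac{1}{-630} = -25250 - - \frac{1}{630} = -25250 + \frac{1}{630} = - \frac{15907499}{630}$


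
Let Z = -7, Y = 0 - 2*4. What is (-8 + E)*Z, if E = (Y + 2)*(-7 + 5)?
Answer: -28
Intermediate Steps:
Y = -8 (Y = 0 - 8 = -8)
E = 12 (E = (-8 + 2)*(-7 + 5) = -6*(-2) = 12)
(-8 + E)*Z = (-8 + 12)*(-7) = 4*(-7) = -28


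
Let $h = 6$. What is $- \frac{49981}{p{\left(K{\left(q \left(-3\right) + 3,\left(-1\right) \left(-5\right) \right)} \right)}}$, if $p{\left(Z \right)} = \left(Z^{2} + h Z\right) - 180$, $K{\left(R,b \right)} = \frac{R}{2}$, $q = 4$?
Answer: $\frac{199924}{747} \approx 267.64$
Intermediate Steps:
$K{\left(R,b \right)} = \frac{R}{2}$ ($K{\left(R,b \right)} = R \frac{1}{2} = \frac{R}{2}$)
$p{\left(Z \right)} = -180 + Z^{2} + 6 Z$ ($p{\left(Z \right)} = \left(Z^{2} + 6 Z\right) - 180 = -180 + Z^{2} + 6 Z$)
$- \frac{49981}{p{\left(K{\left(q \left(-3\right) + 3,\left(-1\right) \left(-5\right) \right)} \right)}} = - \frac{49981}{-180 + \left(\frac{4 \left(-3\right) + 3}{2}\right)^{2} + 6 \frac{4 \left(-3\right) + 3}{2}} = - \frac{49981}{-180 + \left(\frac{-12 + 3}{2}\right)^{2} + 6 \frac{-12 + 3}{2}} = - \frac{49981}{-180 + \left(\frac{1}{2} \left(-9\right)\right)^{2} + 6 \cdot \frac{1}{2} \left(-9\right)} = - \frac{49981}{-180 + \left(- \frac{9}{2}\right)^{2} + 6 \left(- \frac{9}{2}\right)} = - \frac{49981}{-180 + \frac{81}{4} - 27} = - \frac{49981}{- \frac{747}{4}} = \left(-49981\right) \left(- \frac{4}{747}\right) = \frac{199924}{747}$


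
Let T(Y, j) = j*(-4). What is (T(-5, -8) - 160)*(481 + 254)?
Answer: -94080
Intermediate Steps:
T(Y, j) = -4*j
(T(-5, -8) - 160)*(481 + 254) = (-4*(-8) - 160)*(481 + 254) = (32 - 160)*735 = -128*735 = -94080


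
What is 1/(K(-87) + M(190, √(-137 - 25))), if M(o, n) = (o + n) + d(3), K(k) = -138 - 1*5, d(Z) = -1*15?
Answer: 16/593 - 9*I*√2/1186 ≈ 0.026981 - 0.010732*I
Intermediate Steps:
d(Z) = -15
K(k) = -143 (K(k) = -138 - 5 = -143)
M(o, n) = -15 + n + o (M(o, n) = (o + n) - 15 = (n + o) - 15 = -15 + n + o)
1/(K(-87) + M(190, √(-137 - 25))) = 1/(-143 + (-15 + √(-137 - 25) + 190)) = 1/(-143 + (-15 + √(-162) + 190)) = 1/(-143 + (-15 + 9*I*√2 + 190)) = 1/(-143 + (175 + 9*I*√2)) = 1/(32 + 9*I*√2)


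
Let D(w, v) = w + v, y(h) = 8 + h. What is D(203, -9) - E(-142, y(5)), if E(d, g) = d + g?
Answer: 323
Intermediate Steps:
D(w, v) = v + w
D(203, -9) - E(-142, y(5)) = (-9 + 203) - (-142 + (8 + 5)) = 194 - (-142 + 13) = 194 - 1*(-129) = 194 + 129 = 323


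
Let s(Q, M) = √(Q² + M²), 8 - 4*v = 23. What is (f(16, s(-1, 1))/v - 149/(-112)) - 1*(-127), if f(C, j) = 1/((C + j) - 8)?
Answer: 6681653/52080 + 2*√2/465 ≈ 128.30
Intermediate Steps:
v = -15/4 (v = 2 - ¼*23 = 2 - 23/4 = -15/4 ≈ -3.7500)
s(Q, M) = √(M² + Q²)
f(C, j) = 1/(-8 + C + j)
(f(16, s(-1, 1))/v - 149/(-112)) - 1*(-127) = (1/((-8 + 16 + √(1² + (-1)²))*(-15/4)) - 149/(-112)) - 1*(-127) = (-4/15/(-8 + 16 + √(1 + 1)) - 149*(-1/112)) + 127 = (-4/15/(-8 + 16 + √2) + 149/112) + 127 = (-4/15/(8 + √2) + 149/112) + 127 = (-4/(15*(8 + √2)) + 149/112) + 127 = (149/112 - 4/(15*(8 + √2))) + 127 = 14373/112 - 4/(15*(8 + √2))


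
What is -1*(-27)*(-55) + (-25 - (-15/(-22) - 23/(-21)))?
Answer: -698441/462 ≈ -1511.8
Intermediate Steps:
-1*(-27)*(-55) + (-25 - (-15/(-22) - 23/(-21))) = 27*(-55) + (-25 - (-15*(-1/22) - 23*(-1/21))) = -1485 + (-25 - (15/22 + 23/21)) = -1485 + (-25 - 1*821/462) = -1485 + (-25 - 821/462) = -1485 - 12371/462 = -698441/462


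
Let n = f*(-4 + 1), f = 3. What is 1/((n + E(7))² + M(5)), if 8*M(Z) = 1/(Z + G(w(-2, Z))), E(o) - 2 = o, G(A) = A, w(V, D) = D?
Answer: 80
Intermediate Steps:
E(o) = 2 + o
M(Z) = 1/(16*Z) (M(Z) = 1/(8*(Z + Z)) = 1/(8*((2*Z))) = (1/(2*Z))/8 = 1/(16*Z))
n = -9 (n = 3*(-4 + 1) = 3*(-3) = -9)
1/((n + E(7))² + M(5)) = 1/((-9 + (2 + 7))² + (1/16)/5) = 1/((-9 + 9)² + (1/16)*(⅕)) = 1/(0² + 1/80) = 1/(0 + 1/80) = 1/(1/80) = 80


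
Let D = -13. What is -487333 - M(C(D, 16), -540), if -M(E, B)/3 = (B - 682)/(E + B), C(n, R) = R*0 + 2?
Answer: -131090744/269 ≈ -4.8733e+5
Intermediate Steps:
C(n, R) = 2 (C(n, R) = 0 + 2 = 2)
M(E, B) = -3*(-682 + B)/(B + E) (M(E, B) = -3*(B - 682)/(E + B) = -3*(-682 + B)/(B + E))
-487333 - M(C(D, 16), -540) = -487333 - 3*(682 - 1*(-540))/(-540 + 2) = -487333 - 3*(682 + 540)/(-538) = -487333 - 3*(-1)*1222/538 = -487333 - 1*(-1833/269) = -487333 + 1833/269 = -131090744/269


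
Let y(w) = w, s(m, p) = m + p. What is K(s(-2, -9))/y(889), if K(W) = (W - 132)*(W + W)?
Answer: 3146/889 ≈ 3.5388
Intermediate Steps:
K(W) = 2*W*(-132 + W) (K(W) = (-132 + W)*(2*W) = 2*W*(-132 + W))
K(s(-2, -9))/y(889) = (2*(-2 - 9)*(-132 + (-2 - 9)))/889 = (2*(-11)*(-132 - 11))*(1/889) = (2*(-11)*(-143))*(1/889) = 3146*(1/889) = 3146/889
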